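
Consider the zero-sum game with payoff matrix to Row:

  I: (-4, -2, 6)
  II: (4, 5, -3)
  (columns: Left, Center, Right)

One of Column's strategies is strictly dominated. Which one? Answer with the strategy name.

Left holds Row's payoff strictly below Center in every row: -4 < -2, 4 < 5.
So Center is strictly dominated for Column.

Center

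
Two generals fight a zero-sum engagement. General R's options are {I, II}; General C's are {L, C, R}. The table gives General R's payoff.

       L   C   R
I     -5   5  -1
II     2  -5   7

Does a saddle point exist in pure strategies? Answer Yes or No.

Row minima: I → -5, II → -5; maximin = -5.
Column maxima: L → 2, C → 5, R → 7; minimax = 2.
-5 ≠ 2, so no pure-strategy equilibrium exists.

No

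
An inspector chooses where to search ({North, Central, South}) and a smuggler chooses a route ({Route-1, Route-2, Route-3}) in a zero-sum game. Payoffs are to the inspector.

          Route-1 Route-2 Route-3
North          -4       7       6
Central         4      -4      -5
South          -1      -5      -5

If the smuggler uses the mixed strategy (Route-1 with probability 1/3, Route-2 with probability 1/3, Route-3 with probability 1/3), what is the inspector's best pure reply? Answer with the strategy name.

Expected payoff of North: (1/3)·(-4) + (1/3)·7 + (1/3)·6 = 3.
Expected payoff of Central: (1/3)·4 + (1/3)·(-4) + (1/3)·(-5) = -5/3.
Expected payoff of South: (1/3)·(-1) + (1/3)·(-5) + (1/3)·(-5) = -11/3.
The largest is 3, so the inspector's best response is North.

North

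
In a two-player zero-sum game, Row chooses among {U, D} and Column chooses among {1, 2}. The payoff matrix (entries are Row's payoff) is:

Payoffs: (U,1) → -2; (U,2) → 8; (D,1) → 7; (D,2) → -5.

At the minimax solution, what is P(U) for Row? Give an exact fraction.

Row minima: U → -2, D → -5; maximin = -2.
Column maxima: 1 → 7, 2 → 8; minimax = 7.
-2 ≠ 7, so there is no saddle point; optimal play is mixed.
Let Row play U with probability p. Expected payoff against 1: (-2)p + 7(1−p) = −9p + 7; against 2: 8p + (-5)(1−p) = 13p − 5.
Setting these equal: −9p + 7 = 13p − 5 ⇒ −22p = -12 ⇒ p = 6/11, and the value is (-9)·(6/11) + 7 = 23/11.
For Column: with q = P(1), equating U's and D's payoffs gives −10q + 8 = 12q − 5 ⇒ q = 13/22.

6/11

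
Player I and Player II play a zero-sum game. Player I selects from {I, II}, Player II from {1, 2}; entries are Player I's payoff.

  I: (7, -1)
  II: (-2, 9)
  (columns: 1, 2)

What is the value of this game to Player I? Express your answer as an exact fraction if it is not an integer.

Row minima: I → -1, II → -2; maximin = -1.
Column maxima: 1 → 7, 2 → 9; minimax = 7.
-1 ≠ 7, so there is no saddle point; optimal play is mixed.
Let Player I play I with probability p. Expected payoff against 1: 7p + (-2)(1−p) = 9p − 2; against 2: (-1)p + 9(1−p) = −10p + 9.
Setting these equal: 9p − 2 = −10p + 9 ⇒ 19p = 11 ⇒ p = 11/19, and the value is (9)·(11/19) − 2 = 61/19.
For Player II: with q = P(1), equating I's and II's payoffs gives 8q − 1 = −11q + 9 ⇒ q = 10/19.

61/19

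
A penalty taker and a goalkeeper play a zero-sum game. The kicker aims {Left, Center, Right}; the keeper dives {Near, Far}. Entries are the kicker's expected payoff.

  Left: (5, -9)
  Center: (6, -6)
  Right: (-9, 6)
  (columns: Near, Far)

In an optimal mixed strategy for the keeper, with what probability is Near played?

Row minima: Left → -9, Center → -6, Right → -9; maximin = -6.
Column maxima: Near → 6, Far → 6; minimax = 6.
-6 ≠ 6, so there is no saddle point; optimal play is mixed.
Left is strictly dominated by Center, so the kicker never plays it.
On the remaining 2×2 (Center, Right vs Near, Far):
Let the kicker play Center with probability p. Expected payoff against Near: 6p + (-9)(1−p) = 15p − 9; against Far: (-6)p + 6(1−p) = −12p + 6.
Setting these equal: 15p − 9 = −12p + 6 ⇒ 27p = 15 ⇒ p = 5/9, and the value is (15)·(5/9) − 9 = -2/3.
For the keeper: with q = P(Near), equating Center's and Right's payoffs gives 12q − 6 = −15q + 6 ⇒ q = 4/9.

4/9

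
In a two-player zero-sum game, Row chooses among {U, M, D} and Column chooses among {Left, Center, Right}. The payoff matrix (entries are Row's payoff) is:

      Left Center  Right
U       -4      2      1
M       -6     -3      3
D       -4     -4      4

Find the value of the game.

-4

Row minima: U → -4, M → -6, D → -4; maximin = -4.
Column maxima: Left → -4, Center → 2, Right → 4; minimax = -4.
Since maximin = minimax = -4, there is a saddle point and the value is -4.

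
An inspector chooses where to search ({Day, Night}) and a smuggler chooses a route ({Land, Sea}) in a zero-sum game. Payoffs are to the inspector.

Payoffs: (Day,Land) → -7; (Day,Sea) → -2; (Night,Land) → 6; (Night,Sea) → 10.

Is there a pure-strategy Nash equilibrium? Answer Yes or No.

Row minima: Day → -7, Night → 6; maximin = 6.
Column maxima: Land → 6, Sea → 10; minimax = 6.
maximin = minimax = 6, so a saddle point exists.

Yes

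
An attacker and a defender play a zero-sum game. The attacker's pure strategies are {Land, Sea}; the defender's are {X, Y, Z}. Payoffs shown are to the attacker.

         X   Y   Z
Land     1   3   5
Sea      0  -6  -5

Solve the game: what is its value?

1

Row minima: Land → 1, Sea → -6; maximin = 1.
Column maxima: X → 1, Y → 3, Z → 5; minimax = 1.
Since maximin = minimax = 1, there is a saddle point and the value is 1.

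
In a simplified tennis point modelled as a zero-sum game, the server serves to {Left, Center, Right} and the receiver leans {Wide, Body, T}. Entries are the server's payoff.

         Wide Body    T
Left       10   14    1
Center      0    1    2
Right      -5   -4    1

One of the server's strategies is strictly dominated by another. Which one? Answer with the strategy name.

Center gives a strictly higher payoff than Right against every column: 0 > -5, 1 > -4, 2 > 1.
So Right is strictly dominated and the server never plays it.

Right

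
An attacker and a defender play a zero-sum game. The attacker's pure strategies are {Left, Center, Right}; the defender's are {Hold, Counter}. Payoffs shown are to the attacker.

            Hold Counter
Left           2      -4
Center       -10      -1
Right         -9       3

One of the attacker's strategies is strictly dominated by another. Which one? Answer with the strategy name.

Right gives a strictly higher payoff than Center against every column: -9 > -10, 3 > -1.
So Center is strictly dominated and the attacker never plays it.

Center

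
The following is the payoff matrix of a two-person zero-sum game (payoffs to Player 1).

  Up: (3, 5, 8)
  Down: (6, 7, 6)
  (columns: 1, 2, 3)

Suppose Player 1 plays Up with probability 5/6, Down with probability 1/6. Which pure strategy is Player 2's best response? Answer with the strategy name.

1

If Player 2 plays 1, Player 1's expected payoff is (5/6)·3 + (1/6)·6 = 7/2.
If Player 2 plays 2, Player 1's expected payoff is (5/6)·5 + (1/6)·7 = 16/3.
If Player 2 plays 3, Player 1's expected payoff is (5/6)·8 + (1/6)·6 = 23/3.
Player 2 minimizes Player 1's payoff; the smallest is 7/2, so the best response is 1.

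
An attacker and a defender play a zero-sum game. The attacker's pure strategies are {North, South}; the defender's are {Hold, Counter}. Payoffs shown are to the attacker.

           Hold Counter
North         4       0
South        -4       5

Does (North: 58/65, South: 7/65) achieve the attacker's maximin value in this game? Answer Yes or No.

Against Hold this mix gives (58/65)·4 + (7/65)·(-4) = 204/65.
Against Counter this mix gives (58/65)·0 + (7/65)·5 = 7/13.
The defender will play Counter, holding the attacker to 7/13. Shifting weight toward the row that does better against Counter would raise this floor (the equalizing mix achieves 20/13 against both Counter and Hold), so the proposed strategy is not optimal.

No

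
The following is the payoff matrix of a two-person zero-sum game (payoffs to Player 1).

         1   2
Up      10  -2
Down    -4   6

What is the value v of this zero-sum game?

26/11

Row minima: Up → -2, Down → -4; maximin = -2.
Column maxima: 1 → 10, 2 → 6; minimax = 6.
-2 ≠ 6, so there is no saddle point; optimal play is mixed.
Let Player 1 play Up with probability p. Expected payoff against 1: 10p + (-4)(1−p) = 14p − 4; against 2: (-2)p + 6(1−p) = −8p + 6.
Setting these equal: 14p − 4 = −8p + 6 ⇒ 22p = 10 ⇒ p = 5/11, and the value is (14)·(5/11) − 4 = 26/11.
For Player 2: with q = P(1), equating Up's and Down's payoffs gives 12q − 2 = −10q + 6 ⇒ q = 4/11.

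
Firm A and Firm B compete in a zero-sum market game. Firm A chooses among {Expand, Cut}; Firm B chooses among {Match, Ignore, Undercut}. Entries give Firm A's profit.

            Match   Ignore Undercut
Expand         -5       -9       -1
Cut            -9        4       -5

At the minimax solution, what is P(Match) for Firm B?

13/17

Row minima: Expand → -9, Cut → -9; maximin = -9.
Column maxima: Match → -5, Ignore → 4, Undercut → -1; minimax = -5.
-9 ≠ -5, so there is no saddle point; optimal play is mixed.
Undercut is strictly dominated by Match (it gives Firm A strictly more in every row), so Firm B never plays it.
On the remaining 2×2 (Expand, Cut vs Match, Ignore):
Let Firm A play Expand with probability p. Expected payoff against Match: (-5)p + (-9)(1−p) = 4p − 9; against Ignore: (-9)p + 4(1−p) = −13p + 4.
Setting these equal: 4p − 9 = −13p + 4 ⇒ 17p = 13 ⇒ p = 13/17, and the value is (4)·(13/17) − 9 = -101/17.
For Firm B: with q = P(Match), equating Expand's and Cut's payoffs gives 4q − 9 = −13q + 4 ⇒ q = 13/17.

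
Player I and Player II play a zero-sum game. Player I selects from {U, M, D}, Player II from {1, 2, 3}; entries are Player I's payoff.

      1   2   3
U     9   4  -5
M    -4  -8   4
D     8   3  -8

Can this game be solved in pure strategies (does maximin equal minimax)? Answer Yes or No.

Row minima: U → -5, M → -8, D → -8; maximin = -5.
Column maxima: 1 → 9, 2 → 4, 3 → 4; minimax = 4.
-5 ≠ 4, so no pure-strategy equilibrium exists.

No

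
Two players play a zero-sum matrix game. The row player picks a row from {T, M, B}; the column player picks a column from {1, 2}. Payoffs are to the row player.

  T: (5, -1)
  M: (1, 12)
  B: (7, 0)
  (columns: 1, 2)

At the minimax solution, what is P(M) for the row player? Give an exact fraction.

7/18

Row minima: T → -1, M → 1, B → 0; maximin = 1.
Column maxima: 1 → 7, 2 → 12; minimax = 7.
1 ≠ 7, so there is no saddle point; optimal play is mixed.
T is strictly dominated by B, so the row player never plays it.
On the remaining 2×2 (M, B vs 1, 2):
Let the row player play M with probability p. Expected payoff against 1: 1p + 7(1−p) = −6p + 7; against 2: 12p + 0(1−p) = 12p.
Setting these equal: −6p + 7 = 12p ⇒ −18p = -7 ⇒ p = 7/18, and the value is (-6)·(7/18) + 7 = 14/3.
For the column player: with q = P(1), equating M's and B's payoffs gives −11q + 12 = 7q ⇒ q = 2/3.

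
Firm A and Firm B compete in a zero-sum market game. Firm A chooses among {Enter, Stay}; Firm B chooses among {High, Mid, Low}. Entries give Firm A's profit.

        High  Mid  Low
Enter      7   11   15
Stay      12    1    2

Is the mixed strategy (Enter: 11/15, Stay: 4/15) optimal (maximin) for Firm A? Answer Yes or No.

Yes

Against High this mix gives (11/15)·7 + (4/15)·12 = 25/3.
Against Mid this mix gives (11/15)·11 + (4/15)·1 = 25/3.
Against Low this mix gives (11/15)·15 + (4/15)·2 = 173/15.
All of Firm B's active replies (High, Mid) yield 25/3, and no column does worse for Firm A. The mix makes Firm B indifferent and guarantees 25/3, so it is optimal.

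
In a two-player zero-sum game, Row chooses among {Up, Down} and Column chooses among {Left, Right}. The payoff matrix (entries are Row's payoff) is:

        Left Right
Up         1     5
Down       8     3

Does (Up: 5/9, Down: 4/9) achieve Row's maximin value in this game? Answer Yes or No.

Against Left this mix gives (5/9)·1 + (4/9)·8 = 37/9.
Against Right this mix gives (5/9)·5 + (4/9)·3 = 37/9.
All of Column's active replies (Left, Right) yield 37/9, and no column does worse for Row. The mix makes Column indifferent and guarantees 37/9, so it is optimal.

Yes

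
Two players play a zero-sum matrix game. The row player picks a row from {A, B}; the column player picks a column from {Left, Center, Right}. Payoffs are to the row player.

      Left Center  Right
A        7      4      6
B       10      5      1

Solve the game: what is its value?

13/3

Row minima: A → 4, B → 1; maximin = 4.
Column maxima: Left → 10, Center → 5, Right → 6; minimax = 5.
4 ≠ 5, so there is no saddle point; optimal play is mixed.
Left is strictly dominated by Center (it gives the row player strictly more in every row), so the column player never plays it.
On the remaining 2×2 (A, B vs Center, Right):
Let the row player play A with probability p. Expected payoff against Center: 4p + 5(1−p) = −p + 5; against Right: 6p + 1(1−p) = 5p + 1.
Setting these equal: −p + 5 = 5p + 1 ⇒ −6p = -4 ⇒ p = 2/3, and the value is (-1)·(2/3) + 5 = 13/3.
For the column player: with q = P(Center), equating A's and B's payoffs gives −2q + 6 = 4q + 1 ⇒ q = 5/6.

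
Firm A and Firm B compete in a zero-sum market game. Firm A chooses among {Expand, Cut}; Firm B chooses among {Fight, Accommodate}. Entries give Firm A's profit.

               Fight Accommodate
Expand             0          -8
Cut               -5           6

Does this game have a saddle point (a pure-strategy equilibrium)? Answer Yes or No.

Row minima: Expand → -8, Cut → -5; maximin = -5.
Column maxima: Fight → 0, Accommodate → 6; minimax = 0.
-5 ≠ 0, so no pure-strategy equilibrium exists.

No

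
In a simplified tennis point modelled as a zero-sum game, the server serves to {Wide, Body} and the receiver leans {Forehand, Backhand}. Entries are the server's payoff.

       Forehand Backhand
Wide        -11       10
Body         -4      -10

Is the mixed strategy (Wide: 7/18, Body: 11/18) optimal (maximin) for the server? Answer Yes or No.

Against Forehand this mix gives (7/18)·(-11) + (11/18)·(-4) = -121/18.
Against Backhand this mix gives (7/18)·10 + (11/18)·(-10) = -20/9.
The receiver will play Forehand, holding the server to -121/18. Shifting weight toward the row that does better against Forehand would raise this floor (the equalizing mix achieves -50/9 against both Forehand and Backhand), so the proposed strategy is not optimal.

No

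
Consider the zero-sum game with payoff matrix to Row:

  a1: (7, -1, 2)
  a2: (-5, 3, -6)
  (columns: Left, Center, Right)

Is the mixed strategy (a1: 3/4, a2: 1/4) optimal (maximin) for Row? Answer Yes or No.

Against Left this mix gives (3/4)·7 + (1/4)·(-5) = 4.
Against Center this mix gives (3/4)·(-1) + (1/4)·3 = 0.
Against Right this mix gives (3/4)·2 + (1/4)·(-6) = 0.
All of Column's active replies (Center, Right) yield 0, and no column does worse for Row. The mix makes Column indifferent and guarantees 0, so it is optimal.

Yes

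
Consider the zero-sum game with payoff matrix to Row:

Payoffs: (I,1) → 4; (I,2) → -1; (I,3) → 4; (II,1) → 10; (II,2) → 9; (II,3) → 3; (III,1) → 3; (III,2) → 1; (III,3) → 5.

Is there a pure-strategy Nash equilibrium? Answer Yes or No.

No

Row minima: I → -1, II → 3, III → 1; maximin = 3.
Column maxima: 1 → 10, 2 → 9, 3 → 5; minimax = 5.
3 ≠ 5, so no pure-strategy equilibrium exists.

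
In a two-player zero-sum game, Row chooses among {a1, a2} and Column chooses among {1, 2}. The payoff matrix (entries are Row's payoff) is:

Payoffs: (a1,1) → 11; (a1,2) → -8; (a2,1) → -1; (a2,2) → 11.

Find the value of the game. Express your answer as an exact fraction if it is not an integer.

Row minima: a1 → -8, a2 → -1; maximin = -1.
Column maxima: 1 → 11, 2 → 11; minimax = 11.
-1 ≠ 11, so there is no saddle point; optimal play is mixed.
Let Row play a1 with probability p. Expected payoff against 1: 11p + (-1)(1−p) = 12p − 1; against 2: (-8)p + 11(1−p) = −19p + 11.
Setting these equal: 12p − 1 = −19p + 11 ⇒ 31p = 12 ⇒ p = 12/31, and the value is (12)·(12/31) − 1 = 113/31.
For Column: with q = P(1), equating a1's and a2's payoffs gives 19q − 8 = −12q + 11 ⇒ q = 19/31.

113/31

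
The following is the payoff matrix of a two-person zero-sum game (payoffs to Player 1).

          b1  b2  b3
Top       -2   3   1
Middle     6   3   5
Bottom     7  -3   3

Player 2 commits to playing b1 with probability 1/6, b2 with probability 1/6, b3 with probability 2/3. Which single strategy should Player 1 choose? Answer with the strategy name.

Middle

Expected payoff of Top: (1/6)·(-2) + (1/6)·3 + (2/3)·1 = 5/6.
Expected payoff of Middle: (1/6)·6 + (1/6)·3 + (2/3)·5 = 29/6.
Expected payoff of Bottom: (1/6)·7 + (1/6)·(-3) + (2/3)·3 = 8/3.
The largest is 29/6, so Player 1's best response is Middle.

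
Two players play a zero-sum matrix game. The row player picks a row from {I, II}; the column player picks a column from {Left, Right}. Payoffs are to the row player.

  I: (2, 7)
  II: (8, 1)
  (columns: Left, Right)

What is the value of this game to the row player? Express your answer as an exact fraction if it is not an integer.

Row minima: I → 2, II → 1; maximin = 2.
Column maxima: Left → 8, Right → 7; minimax = 7.
2 ≠ 7, so there is no saddle point; optimal play is mixed.
Let the row player play I with probability p. Expected payoff against Left: 2p + 8(1−p) = −6p + 8; against Right: 7p + 1(1−p) = 6p + 1.
Setting these equal: −6p + 8 = 6p + 1 ⇒ −12p = -7 ⇒ p = 7/12, and the value is (-6)·(7/12) + 8 = 9/2.
For the column player: with q = P(Left), equating I's and II's payoffs gives −5q + 7 = 7q + 1 ⇒ q = 1/2.

9/2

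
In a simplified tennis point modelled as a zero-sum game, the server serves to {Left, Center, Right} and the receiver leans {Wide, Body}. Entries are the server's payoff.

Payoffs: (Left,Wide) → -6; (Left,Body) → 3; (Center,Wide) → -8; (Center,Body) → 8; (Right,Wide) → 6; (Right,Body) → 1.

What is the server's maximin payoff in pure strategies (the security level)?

Row minima: Left → -6, Center → -8, Right → 1.
The best of these is 1.

1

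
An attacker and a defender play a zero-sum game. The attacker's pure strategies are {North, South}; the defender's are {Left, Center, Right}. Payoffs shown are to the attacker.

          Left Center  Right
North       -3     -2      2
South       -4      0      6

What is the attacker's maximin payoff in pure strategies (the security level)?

-3

Row minima: North → -3, South → -4.
The best of these is -3.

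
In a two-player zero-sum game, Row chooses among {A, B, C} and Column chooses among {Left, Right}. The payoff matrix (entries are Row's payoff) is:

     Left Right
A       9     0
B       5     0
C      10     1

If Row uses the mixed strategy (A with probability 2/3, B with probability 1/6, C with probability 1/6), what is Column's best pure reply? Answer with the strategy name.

Right

If Column plays Left, Row's expected payoff is (2/3)·9 + (1/6)·5 + (1/6)·10 = 17/2.
If Column plays Right, Row's expected payoff is (2/3)·0 + (1/6)·0 + (1/6)·1 = 1/6.
Column minimizes Row's payoff; the smallest is 1/6, so the best response is Right.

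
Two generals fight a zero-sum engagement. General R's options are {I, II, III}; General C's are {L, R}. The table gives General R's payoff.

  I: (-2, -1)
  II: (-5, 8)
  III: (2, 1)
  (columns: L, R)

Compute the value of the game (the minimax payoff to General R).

Row minima: I → -2, II → -5, III → 1; maximin = 1.
Column maxima: L → 2, R → 8; minimax = 2.
1 ≠ 2, so there is no saddle point; optimal play is mixed.
I is strictly dominated by III, so General R never plays it.
On the remaining 2×2 (II, III vs L, R):
Let General R play II with probability p. Expected payoff against L: (-5)p + 2(1−p) = −7p + 2; against R: 8p + 1(1−p) = 7p + 1.
Setting these equal: −7p + 2 = 7p + 1 ⇒ −14p = -1 ⇒ p = 1/14, and the value is (-7)·(1/14) + 2 = 3/2.
For General C: with q = P(L), equating II's and III's payoffs gives −13q + 8 = q + 1 ⇒ q = 1/2.

3/2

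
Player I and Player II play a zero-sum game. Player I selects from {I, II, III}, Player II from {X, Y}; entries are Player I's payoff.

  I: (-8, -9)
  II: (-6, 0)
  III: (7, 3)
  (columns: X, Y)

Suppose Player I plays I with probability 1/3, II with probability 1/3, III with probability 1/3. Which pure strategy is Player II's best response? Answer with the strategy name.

If Player II plays X, Player I's expected payoff is (1/3)·(-8) + (1/3)·(-6) + (1/3)·7 = -7/3.
If Player II plays Y, Player I's expected payoff is (1/3)·(-9) + (1/3)·0 + (1/3)·3 = -2.
Player II minimizes Player I's payoff; the smallest is -7/3, so the best response is X.

X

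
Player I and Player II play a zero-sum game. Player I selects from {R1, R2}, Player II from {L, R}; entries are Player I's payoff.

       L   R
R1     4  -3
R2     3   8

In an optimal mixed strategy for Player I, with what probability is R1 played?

Row minima: R1 → -3, R2 → 3; maximin = 3.
Column maxima: L → 4, R → 8; minimax = 4.
3 ≠ 4, so there is no saddle point; optimal play is mixed.
Let Player I play R1 with probability p. Expected payoff against L: 4p + 3(1−p) = p + 3; against R: (-3)p + 8(1−p) = −11p + 8.
Setting these equal: p + 3 = −11p + 8 ⇒ 12p = 5 ⇒ p = 5/12, and the value is (1)·(5/12) + 3 = 41/12.
For Player II: with q = P(L), equating R1's and R2's payoffs gives 7q − 3 = −5q + 8 ⇒ q = 11/12.

5/12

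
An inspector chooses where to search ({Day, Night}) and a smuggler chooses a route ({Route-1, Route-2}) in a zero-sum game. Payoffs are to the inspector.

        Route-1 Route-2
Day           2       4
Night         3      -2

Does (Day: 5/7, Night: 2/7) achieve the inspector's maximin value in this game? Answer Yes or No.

Yes

Against Route-1 this mix gives (5/7)·2 + (2/7)·3 = 16/7.
Against Route-2 this mix gives (5/7)·4 + (2/7)·(-2) = 16/7.
All of the smuggler's active replies (Route-1, Route-2) yield 16/7, and no column does worse for the inspector. The mix makes the smuggler indifferent and guarantees 16/7, so it is optimal.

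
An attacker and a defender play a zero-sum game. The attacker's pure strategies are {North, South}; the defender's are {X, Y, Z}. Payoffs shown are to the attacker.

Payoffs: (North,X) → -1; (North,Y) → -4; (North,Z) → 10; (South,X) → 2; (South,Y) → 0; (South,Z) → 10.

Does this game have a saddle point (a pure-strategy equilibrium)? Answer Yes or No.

Yes

Row minima: North → -4, South → 0; maximin = 0.
Column maxima: X → 2, Y → 0, Z → 10; minimax = 0.
maximin = minimax = 0, so a saddle point exists.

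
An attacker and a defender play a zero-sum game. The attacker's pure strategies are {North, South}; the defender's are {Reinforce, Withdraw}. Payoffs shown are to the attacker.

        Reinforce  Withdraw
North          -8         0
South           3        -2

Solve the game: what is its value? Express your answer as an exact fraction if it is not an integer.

Row minima: North → -8, South → -2; maximin = -2.
Column maxima: Reinforce → 3, Withdraw → 0; minimax = 0.
-2 ≠ 0, so there is no saddle point; optimal play is mixed.
Let the attacker play North with probability p. Expected payoff against Reinforce: (-8)p + 3(1−p) = −11p + 3; against Withdraw: 0p + (-2)(1−p) = 2p − 2.
Setting these equal: −11p + 3 = 2p − 2 ⇒ −13p = -5 ⇒ p = 5/13, and the value is (-11)·(5/13) + 3 = -16/13.
For the defender: with q = P(Reinforce), equating North's and South's payoffs gives −8q = 5q − 2 ⇒ q = 2/13.

-16/13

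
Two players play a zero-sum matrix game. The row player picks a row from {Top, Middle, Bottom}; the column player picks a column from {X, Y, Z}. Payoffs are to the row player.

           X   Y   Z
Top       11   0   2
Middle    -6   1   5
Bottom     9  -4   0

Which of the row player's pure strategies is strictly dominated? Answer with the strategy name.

Top gives a strictly higher payoff than Bottom against every column: 11 > 9, 0 > -4, 2 > 0.
So Bottom is strictly dominated and the row player never plays it.

Bottom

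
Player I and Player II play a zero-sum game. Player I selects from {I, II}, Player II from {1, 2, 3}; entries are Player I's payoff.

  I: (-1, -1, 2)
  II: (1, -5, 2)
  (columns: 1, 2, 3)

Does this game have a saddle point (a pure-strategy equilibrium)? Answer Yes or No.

Yes

Row minima: I → -1, II → -5; maximin = -1.
Column maxima: 1 → 1, 2 → -1, 3 → 2; minimax = -1.
maximin = minimax = -1, so a saddle point exists.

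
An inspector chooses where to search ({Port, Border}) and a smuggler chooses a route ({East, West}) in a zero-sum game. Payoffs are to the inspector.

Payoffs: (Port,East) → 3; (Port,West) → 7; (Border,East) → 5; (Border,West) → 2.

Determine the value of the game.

29/7

Row minima: Port → 3, Border → 2; maximin = 3.
Column maxima: East → 5, West → 7; minimax = 5.
3 ≠ 5, so there is no saddle point; optimal play is mixed.
Let the inspector play Port with probability p. Expected payoff against East: 3p + 5(1−p) = −2p + 5; against West: 7p + 2(1−p) = 5p + 2.
Setting these equal: −2p + 5 = 5p + 2 ⇒ −7p = -3 ⇒ p = 3/7, and the value is (-2)·(3/7) + 5 = 29/7.
For the smuggler: with q = P(East), equating Port's and Border's payoffs gives −4q + 7 = 3q + 2 ⇒ q = 5/7.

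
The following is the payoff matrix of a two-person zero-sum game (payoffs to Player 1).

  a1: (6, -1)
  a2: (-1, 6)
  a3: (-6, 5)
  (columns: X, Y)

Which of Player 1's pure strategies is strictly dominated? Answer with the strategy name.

a3

a2 gives a strictly higher payoff than a3 against every column: -1 > -6, 6 > 5.
So a3 is strictly dominated and Player 1 never plays it.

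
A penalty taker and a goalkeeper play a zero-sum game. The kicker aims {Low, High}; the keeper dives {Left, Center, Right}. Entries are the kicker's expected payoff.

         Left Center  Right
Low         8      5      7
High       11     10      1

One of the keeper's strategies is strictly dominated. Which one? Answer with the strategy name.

Center holds the kicker's payoff strictly below Left in every row: 5 < 8, 10 < 11.
So Left is strictly dominated for the keeper.

Left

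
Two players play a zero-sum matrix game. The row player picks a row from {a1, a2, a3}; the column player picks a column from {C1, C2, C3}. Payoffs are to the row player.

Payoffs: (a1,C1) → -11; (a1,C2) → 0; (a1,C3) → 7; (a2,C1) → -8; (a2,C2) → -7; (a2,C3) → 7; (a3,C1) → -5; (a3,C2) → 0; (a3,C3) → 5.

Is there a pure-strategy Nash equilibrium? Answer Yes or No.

Row minima: a1 → -11, a2 → -8, a3 → -5; maximin = -5.
Column maxima: C1 → -5, C2 → 0, C3 → 7; minimax = -5.
maximin = minimax = -5, so a saddle point exists.

Yes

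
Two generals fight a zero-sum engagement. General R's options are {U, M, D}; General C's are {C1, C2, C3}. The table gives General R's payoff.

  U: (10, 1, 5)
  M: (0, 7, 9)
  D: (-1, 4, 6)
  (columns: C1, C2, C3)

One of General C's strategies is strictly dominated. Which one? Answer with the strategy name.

C2 holds General R's payoff strictly below C3 in every row: 1 < 5, 7 < 9, 4 < 6.
So C3 is strictly dominated for General C.

C3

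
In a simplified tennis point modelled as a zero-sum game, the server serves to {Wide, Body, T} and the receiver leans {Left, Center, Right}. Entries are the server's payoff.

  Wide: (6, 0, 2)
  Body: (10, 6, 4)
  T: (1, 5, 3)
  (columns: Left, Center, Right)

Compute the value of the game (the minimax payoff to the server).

Row minima: Wide → 0, Body → 4, T → 1; maximin = 4.
Column maxima: Left → 10, Center → 6, Right → 4; minimax = 4.
Since maximin = minimax = 4, there is a saddle point and the value is 4.

4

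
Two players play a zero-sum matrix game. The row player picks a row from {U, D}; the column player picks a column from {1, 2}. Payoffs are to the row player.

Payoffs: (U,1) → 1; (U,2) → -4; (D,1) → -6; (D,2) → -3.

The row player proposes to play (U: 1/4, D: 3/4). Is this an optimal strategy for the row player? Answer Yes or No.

No

Against 1 this mix gives (1/4)·1 + (3/4)·(-6) = -17/4.
Against 2 this mix gives (1/4)·(-4) + (3/4)·(-3) = -13/4.
The column player will play 1, holding the row player to -17/4. Shifting weight toward the row that does better against 1 would raise this floor (the equalizing mix achieves -27/8 against both 1 and 2), so the proposed strategy is not optimal.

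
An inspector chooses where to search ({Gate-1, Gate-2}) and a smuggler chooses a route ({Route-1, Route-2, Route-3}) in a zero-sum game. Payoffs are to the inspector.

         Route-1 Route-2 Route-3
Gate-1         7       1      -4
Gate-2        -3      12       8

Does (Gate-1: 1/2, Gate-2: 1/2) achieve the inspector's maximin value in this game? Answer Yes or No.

Yes

Against Route-1 this mix gives (1/2)·7 + (1/2)·(-3) = 2.
Against Route-2 this mix gives (1/2)·1 + (1/2)·12 = 13/2.
Against Route-3 this mix gives (1/2)·(-4) + (1/2)·8 = 2.
All of the smuggler's active replies (Route-1, Route-3) yield 2, and no column does worse for the inspector. The mix makes the smuggler indifferent and guarantees 2, so it is optimal.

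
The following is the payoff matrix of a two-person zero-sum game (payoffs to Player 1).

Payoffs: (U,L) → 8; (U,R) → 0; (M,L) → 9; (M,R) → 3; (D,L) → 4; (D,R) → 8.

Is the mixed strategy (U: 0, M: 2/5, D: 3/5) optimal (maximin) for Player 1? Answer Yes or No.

Against L this mix gives (2/5)·9 + (3/5)·4 = 6.
Against R this mix gives (2/5)·3 + (3/5)·8 = 6.
All of Player 2's active replies (L, R) yield 6, and no column does worse for Player 1. The mix makes Player 2 indifferent and guarantees 6, so it is optimal.

Yes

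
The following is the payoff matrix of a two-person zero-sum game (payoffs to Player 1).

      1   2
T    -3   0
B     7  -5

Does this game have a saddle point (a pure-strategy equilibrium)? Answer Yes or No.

Row minima: T → -3, B → -5; maximin = -3.
Column maxima: 1 → 7, 2 → 0; minimax = 0.
-3 ≠ 0, so no pure-strategy equilibrium exists.

No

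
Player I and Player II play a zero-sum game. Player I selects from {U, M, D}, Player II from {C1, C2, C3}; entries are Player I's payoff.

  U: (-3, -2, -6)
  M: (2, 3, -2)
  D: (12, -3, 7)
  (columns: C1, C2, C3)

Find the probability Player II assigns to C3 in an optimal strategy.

2/5

Row minima: U → -6, M → -2, D → -3; maximin = -2.
Column maxima: C1 → 12, C2 → 3, C3 → 7; minimax = 3.
-2 ≠ 3, so there is no saddle point; optimal play is mixed.
U is strictly dominated by M, so Player I never plays it.
C1 is strictly dominated by C3 (it gives Player I strictly more in every row), so Player II never plays it.
On the remaining 2×2 (M, D vs C2, C3):
Let Player I play M with probability p. Expected payoff against C2: 3p + (-3)(1−p) = 6p − 3; against C3: (-2)p + 7(1−p) = −9p + 7.
Setting these equal: 6p − 3 = −9p + 7 ⇒ 15p = 10 ⇒ p = 2/3, and the value is (6)·(2/3) − 3 = 1.
For Player II: with q = P(C2), equating M's and D's payoffs gives 5q − 2 = −10q + 7 ⇒ q = 3/5.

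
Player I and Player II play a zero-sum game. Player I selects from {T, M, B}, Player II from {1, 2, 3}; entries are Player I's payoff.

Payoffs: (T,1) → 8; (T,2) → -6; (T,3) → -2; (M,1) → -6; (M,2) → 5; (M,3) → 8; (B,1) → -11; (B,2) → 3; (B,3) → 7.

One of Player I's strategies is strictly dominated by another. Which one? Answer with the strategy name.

B

M gives a strictly higher payoff than B against every column: -6 > -11, 5 > 3, 8 > 7.
So B is strictly dominated and Player I never plays it.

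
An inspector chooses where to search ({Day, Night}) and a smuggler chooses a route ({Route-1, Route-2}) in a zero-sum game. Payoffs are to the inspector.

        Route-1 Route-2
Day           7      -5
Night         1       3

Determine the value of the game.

13/7

Row minima: Day → -5, Night → 1; maximin = 1.
Column maxima: Route-1 → 7, Route-2 → 3; minimax = 3.
1 ≠ 3, so there is no saddle point; optimal play is mixed.
Let the inspector play Day with probability p. Expected payoff against Route-1: 7p + 1(1−p) = 6p + 1; against Route-2: (-5)p + 3(1−p) = −8p + 3.
Setting these equal: 6p + 1 = −8p + 3 ⇒ 14p = 2 ⇒ p = 1/7, and the value is (6)·(1/7) + 1 = 13/7.
For the smuggler: with q = P(Route-1), equating Day's and Night's payoffs gives 12q − 5 = −2q + 3 ⇒ q = 4/7.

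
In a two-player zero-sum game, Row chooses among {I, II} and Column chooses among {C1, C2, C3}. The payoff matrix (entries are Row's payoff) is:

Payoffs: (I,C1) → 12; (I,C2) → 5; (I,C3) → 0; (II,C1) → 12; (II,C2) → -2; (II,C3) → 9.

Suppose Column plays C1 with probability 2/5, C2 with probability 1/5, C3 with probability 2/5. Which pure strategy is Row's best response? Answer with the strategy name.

Expected payoff of I: (2/5)·12 + (1/5)·5 + (2/5)·0 = 29/5.
Expected payoff of II: (2/5)·12 + (1/5)·(-2) + (2/5)·9 = 8.
The largest is 8, so Row's best response is II.

II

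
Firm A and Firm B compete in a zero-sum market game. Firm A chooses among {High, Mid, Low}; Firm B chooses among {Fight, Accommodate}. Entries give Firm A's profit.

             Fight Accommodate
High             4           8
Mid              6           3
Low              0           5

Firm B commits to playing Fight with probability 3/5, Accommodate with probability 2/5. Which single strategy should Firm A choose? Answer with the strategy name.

Expected payoff of High: (3/5)·4 + (2/5)·8 = 28/5.
Expected payoff of Mid: (3/5)·6 + (2/5)·3 = 24/5.
Expected payoff of Low: (3/5)·0 + (2/5)·5 = 2.
The largest is 28/5, so Firm A's best response is High.

High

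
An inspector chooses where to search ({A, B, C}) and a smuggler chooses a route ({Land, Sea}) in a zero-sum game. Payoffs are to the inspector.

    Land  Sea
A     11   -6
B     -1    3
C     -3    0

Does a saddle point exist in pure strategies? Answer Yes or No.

No

Row minima: A → -6, B → -1, C → -3; maximin = -1.
Column maxima: Land → 11, Sea → 3; minimax = 3.
-1 ≠ 3, so no pure-strategy equilibrium exists.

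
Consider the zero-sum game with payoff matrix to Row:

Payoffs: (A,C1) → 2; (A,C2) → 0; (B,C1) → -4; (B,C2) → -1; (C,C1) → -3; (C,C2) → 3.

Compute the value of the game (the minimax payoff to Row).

3/4

Row minima: A → 0, B → -4, C → -3; maximin = 0.
Column maxima: C1 → 2, C2 → 3; minimax = 2.
0 ≠ 2, so there is no saddle point; optimal play is mixed.
B is strictly dominated by A, so Row never plays it.
On the remaining 2×2 (A, C vs C1, C2):
Let Row play A with probability p. Expected payoff against C1: 2p + (-3)(1−p) = 5p − 3; against C2: 0p + 3(1−p) = −3p + 3.
Setting these equal: 5p − 3 = −3p + 3 ⇒ 8p = 6 ⇒ p = 3/4, and the value is (5)·(3/4) − 3 = 3/4.
For Column: with q = P(C1), equating A's and C's payoffs gives 2q = −6q + 3 ⇒ q = 3/8.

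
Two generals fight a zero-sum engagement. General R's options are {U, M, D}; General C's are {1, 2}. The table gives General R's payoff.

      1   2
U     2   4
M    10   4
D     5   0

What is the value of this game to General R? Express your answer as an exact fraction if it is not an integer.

Row minima: U → 2, M → 4, D → 0; maximin = 4.
Column maxima: 1 → 10, 2 → 4; minimax = 4.
Since maximin = minimax = 4, there is a saddle point and the value is 4.

4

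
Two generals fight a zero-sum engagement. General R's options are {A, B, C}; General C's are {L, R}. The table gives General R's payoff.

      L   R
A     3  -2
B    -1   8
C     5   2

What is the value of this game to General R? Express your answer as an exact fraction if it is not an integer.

Row minima: A → -2, B → -1, C → 2; maximin = 2.
Column maxima: L → 5, R → 8; minimax = 5.
2 ≠ 5, so there is no saddle point; optimal play is mixed.
A is strictly dominated by C, so General R never plays it.
On the remaining 2×2 (B, C vs L, R):
Let General R play B with probability p. Expected payoff against L: (-1)p + 5(1−p) = −6p + 5; against R: 8p + 2(1−p) = 6p + 2.
Setting these equal: −6p + 5 = 6p + 2 ⇒ −12p = -3 ⇒ p = 1/4, and the value is (-6)·(1/4) + 5 = 7/2.
For General C: with q = P(L), equating B's and C's payoffs gives −9q + 8 = 3q + 2 ⇒ q = 1/2.

7/2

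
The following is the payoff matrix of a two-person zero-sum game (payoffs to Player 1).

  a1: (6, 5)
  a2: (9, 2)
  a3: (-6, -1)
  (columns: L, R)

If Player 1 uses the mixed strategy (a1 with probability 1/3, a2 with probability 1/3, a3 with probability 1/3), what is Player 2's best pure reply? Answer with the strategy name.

If Player 2 plays L, Player 1's expected payoff is (1/3)·6 + (1/3)·9 + (1/3)·(-6) = 3.
If Player 2 plays R, Player 1's expected payoff is (1/3)·5 + (1/3)·2 + (1/3)·(-1) = 2.
Player 2 minimizes Player 1's payoff; the smallest is 2, so the best response is R.

R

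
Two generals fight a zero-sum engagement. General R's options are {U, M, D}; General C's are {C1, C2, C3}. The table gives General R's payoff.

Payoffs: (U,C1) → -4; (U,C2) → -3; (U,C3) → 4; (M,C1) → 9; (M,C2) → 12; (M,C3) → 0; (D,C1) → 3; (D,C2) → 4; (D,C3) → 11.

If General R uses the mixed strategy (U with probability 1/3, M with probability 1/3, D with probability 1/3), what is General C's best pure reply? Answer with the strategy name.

If General C plays C1, General R's expected payoff is (1/3)·(-4) + (1/3)·9 + (1/3)·3 = 8/3.
If General C plays C2, General R's expected payoff is (1/3)·(-3) + (1/3)·12 + (1/3)·4 = 13/3.
If General C plays C3, General R's expected payoff is (1/3)·4 + (1/3)·0 + (1/3)·11 = 5.
General C minimizes General R's payoff; the smallest is 8/3, so the best response is C1.

C1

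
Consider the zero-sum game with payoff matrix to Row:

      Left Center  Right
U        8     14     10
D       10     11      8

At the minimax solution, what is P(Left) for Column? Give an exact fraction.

Row minima: U → 8, D → 8; maximin = 8.
Column maxima: Left → 10, Center → 14, Right → 10; minimax = 10.
8 ≠ 10, so there is no saddle point; optimal play is mixed.
Center is strictly dominated by Left (it gives Row strictly more in every row), so Column never plays it.
On the remaining 2×2 (U, D vs Left, Right):
Let Row play U with probability p. Expected payoff against Left: 8p + 10(1−p) = −2p + 10; against Right: 10p + 8(1−p) = 2p + 8.
Setting these equal: −2p + 10 = 2p + 8 ⇒ −4p = -2 ⇒ p = 1/2, and the value is (-2)·(1/2) + 10 = 9.
For Column: with q = P(Left), equating U's and D's payoffs gives −2q + 10 = 2q + 8 ⇒ q = 1/2.

1/2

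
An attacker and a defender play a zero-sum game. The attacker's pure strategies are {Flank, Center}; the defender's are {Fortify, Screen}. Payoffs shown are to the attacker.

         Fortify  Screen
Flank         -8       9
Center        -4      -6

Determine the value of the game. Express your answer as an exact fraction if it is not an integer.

Row minima: Flank → -8, Center → -6; maximin = -6.
Column maxima: Fortify → -4, Screen → 9; minimax = -4.
-6 ≠ -4, so there is no saddle point; optimal play is mixed.
Let the attacker play Flank with probability p. Expected payoff against Fortify: (-8)p + (-4)(1−p) = −4p − 4; against Screen: 9p + (-6)(1−p) = 15p − 6.
Setting these equal: −4p − 4 = 15p − 6 ⇒ −19p = -2 ⇒ p = 2/19, and the value is (-4)·(2/19) − 4 = -84/19.
For the defender: with q = P(Fortify), equating Flank's and Center's payoffs gives −17q + 9 = 2q − 6 ⇒ q = 15/19.

-84/19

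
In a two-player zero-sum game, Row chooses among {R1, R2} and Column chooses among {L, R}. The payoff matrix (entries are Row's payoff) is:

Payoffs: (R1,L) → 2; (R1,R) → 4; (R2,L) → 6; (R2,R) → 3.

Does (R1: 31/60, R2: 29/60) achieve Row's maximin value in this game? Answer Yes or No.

Against L this mix gives (31/60)·2 + (29/60)·6 = 59/15.
Against R this mix gives (31/60)·4 + (29/60)·3 = 211/60.
Column will play R, holding Row to 211/60. Shifting weight toward the row that does better against R would raise this floor (the equalizing mix achieves 18/5 against both R and L), so the proposed strategy is not optimal.

No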